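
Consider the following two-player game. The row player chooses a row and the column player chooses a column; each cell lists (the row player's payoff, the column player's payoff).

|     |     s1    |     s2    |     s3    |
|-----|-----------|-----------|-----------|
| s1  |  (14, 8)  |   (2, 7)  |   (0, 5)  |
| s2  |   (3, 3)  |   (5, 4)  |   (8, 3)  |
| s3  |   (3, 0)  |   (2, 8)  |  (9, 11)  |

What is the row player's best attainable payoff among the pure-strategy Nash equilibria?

14

Both s1 is a pure NE (the row player: 14 ≥ 3; the column player: 8 ≥ 7). The row player gets 14.
Both s2 is a pure NE (the row player: 5 ≥ 2; the column player: 4 ≥ 3). The row player gets 5.
Both s3 is a pure NE (the row player: 9 ≥ 8; the column player: 11 ≥ 8). The row player gets 9.
Every other cell has a profitable deviation for at least one player. Highest of {14, 5, 9} is 14.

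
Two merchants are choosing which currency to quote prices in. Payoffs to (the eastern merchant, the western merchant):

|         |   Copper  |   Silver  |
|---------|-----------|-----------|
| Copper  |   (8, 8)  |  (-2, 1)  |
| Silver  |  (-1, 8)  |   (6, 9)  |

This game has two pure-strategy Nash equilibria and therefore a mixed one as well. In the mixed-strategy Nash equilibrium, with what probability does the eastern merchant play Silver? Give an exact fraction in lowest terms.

7/8

The eastern merchant's mix p on Copper must make the western merchant indifferent between Copper and Silver.
The western merchant's payoff from Copper: 8p + 8(1−p). From Silver: 1p + 9(1−p).
Set equal: 7p = 1(1−p) → p = 1/8.
Probability on Silver is 1 − 1/8 = 7/8.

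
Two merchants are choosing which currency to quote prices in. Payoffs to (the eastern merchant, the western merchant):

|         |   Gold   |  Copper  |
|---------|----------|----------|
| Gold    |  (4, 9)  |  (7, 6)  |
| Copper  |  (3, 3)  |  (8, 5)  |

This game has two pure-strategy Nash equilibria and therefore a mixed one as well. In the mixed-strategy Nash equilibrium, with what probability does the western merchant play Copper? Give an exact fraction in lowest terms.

1/2

The western merchant's mix q on Gold must make the eastern merchant indifferent between Gold and Copper.
The eastern merchant's payoff from Gold: 4q + 7(1−q). From Copper: 3q + 8(1−q).
Set equal: 1q = 1(1−q) → q = 1/2.
Probability on Copper is 1 − 1/2 = 1/2.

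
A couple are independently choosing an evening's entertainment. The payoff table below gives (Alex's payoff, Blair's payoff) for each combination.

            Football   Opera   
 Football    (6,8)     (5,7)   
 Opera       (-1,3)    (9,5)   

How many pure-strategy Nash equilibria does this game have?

Both Football: Alex gets 6 (best alternative -1); Blair gets 8 (best alternative 7). Neither deviates — NE.
Both Opera: Alex gets 9 (best alternative 5); Blair gets 5 (best alternative 3). Neither deviates — NE.
(Opera, Football) is not a NE: Alex would switch to Football (6 > -1).
No other cell survives both best-response checks, so there are 2 pure NE.

2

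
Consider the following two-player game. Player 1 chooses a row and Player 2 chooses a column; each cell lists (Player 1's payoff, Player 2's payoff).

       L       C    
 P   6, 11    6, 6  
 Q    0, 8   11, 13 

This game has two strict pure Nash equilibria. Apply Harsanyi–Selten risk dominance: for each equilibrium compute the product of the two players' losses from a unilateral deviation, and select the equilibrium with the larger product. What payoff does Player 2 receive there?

At (P, L): Player 1 loses 6 − 0 = 6 by deviating; Player 2 loses 11 − 6 = 5. Product = 6·5 = 30.
At (Q, C): Player 1 loses 11 − 6 = 5 by deviating; Player 2 loses 13 − 8 = 5. Product = 5·5 = 25.
30 > 25, so (P, L) is risk-dominant. Player 2's payoff there is 11.

11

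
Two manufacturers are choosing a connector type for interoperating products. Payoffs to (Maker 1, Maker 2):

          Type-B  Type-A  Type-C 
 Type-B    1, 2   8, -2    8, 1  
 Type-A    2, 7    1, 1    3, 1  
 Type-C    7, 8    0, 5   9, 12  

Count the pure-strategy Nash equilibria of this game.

1

Both Type-C: Maker 1 gets 9 (best alternative 8); Maker 2 gets 12 (best alternative 8). Neither deviates — NE.
Both Type-B is not a NE: Maker 1 would switch to Type-C (7 > 1).
No other cell survives both best-response checks, so there is 1 pure NE.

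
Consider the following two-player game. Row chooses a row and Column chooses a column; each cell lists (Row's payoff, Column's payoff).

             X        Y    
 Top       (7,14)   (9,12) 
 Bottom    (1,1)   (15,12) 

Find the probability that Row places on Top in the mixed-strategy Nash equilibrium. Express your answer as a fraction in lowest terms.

Row's mix p on Top must make Column indifferent between X and Y.
Column's payoff from X: 14p + 1(1−p). From Y: 12p + 12(1−p).
Set equal: 2p = 11(1−p) → p = 11/13.

11/13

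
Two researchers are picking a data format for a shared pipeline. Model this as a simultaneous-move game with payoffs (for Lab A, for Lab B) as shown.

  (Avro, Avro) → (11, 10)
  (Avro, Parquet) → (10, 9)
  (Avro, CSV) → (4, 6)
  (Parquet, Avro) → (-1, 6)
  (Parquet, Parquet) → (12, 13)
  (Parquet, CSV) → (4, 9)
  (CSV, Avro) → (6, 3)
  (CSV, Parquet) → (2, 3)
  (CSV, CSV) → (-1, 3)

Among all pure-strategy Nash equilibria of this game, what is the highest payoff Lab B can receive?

13

Both Avro is a pure NE (Lab A: 11 ≥ 6; Lab B: 10 ≥ 9). Lab B gets 10.
Both Parquet is a pure NE (Lab A: 12 ≥ 10; Lab B: 13 ≥ 9). Lab B gets 13.
Every other cell has a profitable deviation for at least one player. Highest of {10, 13} is 13.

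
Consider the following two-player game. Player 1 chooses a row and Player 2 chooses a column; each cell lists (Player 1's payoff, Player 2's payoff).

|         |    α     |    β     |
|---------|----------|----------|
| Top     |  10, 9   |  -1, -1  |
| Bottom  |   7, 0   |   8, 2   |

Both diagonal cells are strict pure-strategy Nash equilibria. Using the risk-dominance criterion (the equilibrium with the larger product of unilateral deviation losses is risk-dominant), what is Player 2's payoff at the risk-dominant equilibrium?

At (Top, α): Player 1 loses 10 − 7 = 3 by deviating; Player 2 loses 9 − (-1) = 10. Product = 3·10 = 30.
At (Bottom, β): Player 1 loses 8 − (-1) = 9 by deviating; Player 2 loses 2 − 0 = 2. Product = 9·2 = 18.
30 > 18, so (Top, α) is risk-dominant. Player 2's payoff there is 9.

9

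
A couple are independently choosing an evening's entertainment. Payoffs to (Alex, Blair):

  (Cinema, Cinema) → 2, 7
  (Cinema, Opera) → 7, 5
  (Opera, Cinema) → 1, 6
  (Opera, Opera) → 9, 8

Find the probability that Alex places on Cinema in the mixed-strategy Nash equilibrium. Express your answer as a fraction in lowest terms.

1/2

Alex's mix p on Cinema must make Blair indifferent between Cinema and Opera.
Blair's payoff from Cinema: 7p + 6(1−p). From Opera: 5p + 8(1−p).
Set equal: 2p = 2(1−p) → p = 2/4 = 1/2.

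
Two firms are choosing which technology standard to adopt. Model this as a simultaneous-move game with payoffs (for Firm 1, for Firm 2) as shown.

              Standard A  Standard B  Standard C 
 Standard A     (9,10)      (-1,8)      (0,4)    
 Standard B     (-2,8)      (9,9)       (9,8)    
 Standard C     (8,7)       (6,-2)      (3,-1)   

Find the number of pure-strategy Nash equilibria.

2

Both Standard A: Firm 1 gets 9 (best alternative 8); Firm 2 gets 10 (best alternative 8). Neither deviates — NE.
Both Standard B: Firm 1 gets 9 (best alternative 6); Firm 2 gets 9 (best alternative 8). Neither deviates — NE.
Both Standard C is not a NE: Firm 1 would switch to Standard B (9 > 3).
No other cell survives both best-response checks, so there are 2 pure NE.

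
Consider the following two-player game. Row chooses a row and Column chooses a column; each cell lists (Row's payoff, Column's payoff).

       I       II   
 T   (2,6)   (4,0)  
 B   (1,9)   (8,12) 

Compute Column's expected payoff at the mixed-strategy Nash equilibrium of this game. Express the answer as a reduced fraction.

Row mixes with probability p on T, chosen so Column is indifferent: 6p + 9(1−p) = 0p + 12(1−p) gives p = 1/3.
Column's expected payoff is 6·1/3 + 9·2/3 = 8.

8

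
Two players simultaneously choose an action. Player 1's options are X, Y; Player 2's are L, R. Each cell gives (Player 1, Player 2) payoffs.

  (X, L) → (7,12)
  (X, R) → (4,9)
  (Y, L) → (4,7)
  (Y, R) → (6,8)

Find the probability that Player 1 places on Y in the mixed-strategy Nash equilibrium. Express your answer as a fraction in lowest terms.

Player 1's mix p on X must make Player 2 indifferent between L and R.
Player 2's payoff from L: 12p + 7(1−p). From R: 9p + 8(1−p).
Set equal: 3p = 1(1−p) → p = 1/4.
Probability on Y is 1 − 1/4 = 3/4.

3/4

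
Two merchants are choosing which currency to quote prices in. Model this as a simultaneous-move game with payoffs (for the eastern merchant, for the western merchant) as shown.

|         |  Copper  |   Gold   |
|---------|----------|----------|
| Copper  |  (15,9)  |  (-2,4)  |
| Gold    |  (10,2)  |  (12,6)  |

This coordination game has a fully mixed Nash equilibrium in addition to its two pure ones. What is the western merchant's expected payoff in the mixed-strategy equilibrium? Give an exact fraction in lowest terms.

46/9

The eastern merchant mixes with probability p on Copper, chosen so the western merchant is indifferent: 9p + 2(1−p) = 4p + 6(1−p) gives p = 4/9.
The western merchant's expected payoff is 9·4/9 + 2·5/9 = 46/9.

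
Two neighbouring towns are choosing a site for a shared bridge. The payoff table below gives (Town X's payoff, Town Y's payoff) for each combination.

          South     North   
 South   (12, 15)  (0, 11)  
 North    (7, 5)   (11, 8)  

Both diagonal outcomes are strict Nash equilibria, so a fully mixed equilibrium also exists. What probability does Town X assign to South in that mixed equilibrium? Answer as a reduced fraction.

Town X's mix p on South must make Town Y indifferent between South and North.
Town Y's payoff from South: 15p + 5(1−p). From North: 11p + 8(1−p).
Set equal: 4p = 3(1−p) → p = 3/7.

3/7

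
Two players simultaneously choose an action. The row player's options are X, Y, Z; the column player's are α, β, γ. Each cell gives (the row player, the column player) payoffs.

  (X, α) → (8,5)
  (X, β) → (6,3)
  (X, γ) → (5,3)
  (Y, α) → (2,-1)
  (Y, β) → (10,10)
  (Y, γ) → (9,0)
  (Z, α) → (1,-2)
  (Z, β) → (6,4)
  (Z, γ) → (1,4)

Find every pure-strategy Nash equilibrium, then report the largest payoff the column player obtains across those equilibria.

10

(X, α) is a pure NE (the row player: 8 ≥ 2; the column player: 5 ≥ 3). The column player gets 5.
(Y, β) is a pure NE (the row player: 10 ≥ 6; the column player: 10 ≥ 0). The column player gets 10.
Every other cell has a profitable deviation for at least one player. Highest of {5, 10} is 10.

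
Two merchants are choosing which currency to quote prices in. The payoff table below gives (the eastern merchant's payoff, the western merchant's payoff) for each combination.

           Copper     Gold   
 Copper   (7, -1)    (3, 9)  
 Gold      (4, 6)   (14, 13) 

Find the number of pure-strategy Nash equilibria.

1

Both Gold: the eastern merchant gets 14 (best alternative 3); the western merchant gets 13 (best alternative 6). Neither deviates — NE.
Both Copper is not a NE: the western merchant would switch to Gold (9 > -1).
No other cell survives both best-response checks, so there is 1 pure NE.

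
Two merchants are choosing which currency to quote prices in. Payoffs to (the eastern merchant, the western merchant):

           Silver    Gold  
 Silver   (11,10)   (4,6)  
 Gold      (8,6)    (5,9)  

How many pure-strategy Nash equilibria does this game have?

2

Both Silver: the eastern merchant gets 11 (best alternative 8); the western merchant gets 10 (best alternative 6). Neither deviates — NE.
Both Gold: the eastern merchant gets 5 (best alternative 4); the western merchant gets 9 (best alternative 6). Neither deviates — NE.
(Gold, Silver) is not a NE: the eastern merchant would switch to Silver (11 > 8).
No other cell survives both best-response checks, so there are 2 pure NE.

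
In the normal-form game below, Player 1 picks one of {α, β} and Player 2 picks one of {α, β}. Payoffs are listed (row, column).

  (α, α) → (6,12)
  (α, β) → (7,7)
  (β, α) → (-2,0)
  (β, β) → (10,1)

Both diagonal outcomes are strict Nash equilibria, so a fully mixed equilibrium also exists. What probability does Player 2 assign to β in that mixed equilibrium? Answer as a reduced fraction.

Player 2's mix q on α must make Player 1 indifferent between α and β.
Player 1's payoff from α: 6q + 7(1−q). From β: (-2)q + 10(1−q).
Set equal: 8q = 3(1−q) → q = 3/11.
Probability on β is 1 − 3/11 = 8/11.

8/11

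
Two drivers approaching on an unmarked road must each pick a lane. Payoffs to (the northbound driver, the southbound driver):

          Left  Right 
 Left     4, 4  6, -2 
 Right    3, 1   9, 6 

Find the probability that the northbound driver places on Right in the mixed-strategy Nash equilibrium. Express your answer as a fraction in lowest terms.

The northbound driver's mix p on Left must make the southbound driver indifferent between Left and Right.
The southbound driver's payoff from Left: 4p + 1(1−p). From Right: (-2)p + 6(1−p).
Set equal: 6p = 5(1−p) → p = 5/11.
Probability on Right is 1 − 5/11 = 6/11.

6/11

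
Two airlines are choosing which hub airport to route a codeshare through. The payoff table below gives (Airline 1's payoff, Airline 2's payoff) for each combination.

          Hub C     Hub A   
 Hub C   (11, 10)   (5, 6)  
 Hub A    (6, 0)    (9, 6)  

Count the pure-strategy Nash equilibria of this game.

2

Both Hub C: Airline 1 gets 11 (best alternative 6); Airline 2 gets 10 (best alternative 6). Neither deviates — NE.
Both Hub A: Airline 1 gets 9 (best alternative 5); Airline 2 gets 6 (best alternative 0). Neither deviates — NE.
(Hub A, Hub C) is not a NE: Airline 1 would switch to Hub C (11 > 6).
No other cell survives both best-response checks, so there are 2 pure NE.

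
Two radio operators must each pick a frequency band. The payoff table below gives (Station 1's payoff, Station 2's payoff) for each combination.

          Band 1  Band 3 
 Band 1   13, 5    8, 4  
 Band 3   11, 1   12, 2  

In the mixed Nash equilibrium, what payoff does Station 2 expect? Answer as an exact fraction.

Station 1 mixes with probability p on Band 1, chosen so Station 2 is indifferent: 5p + 1(1−p) = 4p + 2(1−p) gives p = 1/2.
Station 2's expected payoff is 5·1/2 + 1·1/2 = 3.

3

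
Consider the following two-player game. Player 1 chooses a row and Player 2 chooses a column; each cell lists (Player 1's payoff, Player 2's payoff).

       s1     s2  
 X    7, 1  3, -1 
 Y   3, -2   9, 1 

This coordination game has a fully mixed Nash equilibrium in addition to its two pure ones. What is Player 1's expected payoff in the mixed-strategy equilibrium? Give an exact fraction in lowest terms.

27/5

Player 2 mixes with probability q on s1, chosen so Player 1 is indifferent: 7q + 3(1−q) = 3q + 9(1−q) gives q = 3/5.
Player 1's expected payoff (from either row, since indifferent) is 7·3/5 + 3·2/5 = 27/5.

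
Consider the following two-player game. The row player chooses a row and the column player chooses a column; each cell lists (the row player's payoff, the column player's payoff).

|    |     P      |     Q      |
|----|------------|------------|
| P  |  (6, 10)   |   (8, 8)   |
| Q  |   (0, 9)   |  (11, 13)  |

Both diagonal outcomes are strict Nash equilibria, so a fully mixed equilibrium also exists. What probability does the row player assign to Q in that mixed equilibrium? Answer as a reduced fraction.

1/3

The row player's mix p on P must make the column player indifferent between P and Q.
The column player's payoff from P: 10p + 9(1−p). From Q: 8p + 13(1−p).
Set equal: 2p = 4(1−p) → p = 4/6 = 2/3.
Probability on Q is 1 − 2/3 = 1/3.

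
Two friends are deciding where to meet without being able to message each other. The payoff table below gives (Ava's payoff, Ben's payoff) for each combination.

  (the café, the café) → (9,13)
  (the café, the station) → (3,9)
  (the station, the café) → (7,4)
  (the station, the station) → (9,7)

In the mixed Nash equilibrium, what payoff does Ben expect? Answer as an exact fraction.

Ava mixes with probability p on the café, chosen so Ben is indifferent: 13p + 4(1−p) = 9p + 7(1−p) gives p = 3/7.
Ben's expected payoff is 13·3/7 + 4·4/7 = 55/7.

55/7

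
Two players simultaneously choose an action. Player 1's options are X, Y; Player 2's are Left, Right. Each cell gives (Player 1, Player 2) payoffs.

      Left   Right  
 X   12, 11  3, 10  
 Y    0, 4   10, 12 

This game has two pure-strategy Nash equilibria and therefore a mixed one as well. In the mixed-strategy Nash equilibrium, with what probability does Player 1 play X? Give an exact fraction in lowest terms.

Player 1's mix p on X must make Player 2 indifferent between Left and Right.
Player 2's payoff from Left: 11p + 4(1−p). From Right: 10p + 12(1−p).
Set equal: 1p = 8(1−p) → p = 8/9.

8/9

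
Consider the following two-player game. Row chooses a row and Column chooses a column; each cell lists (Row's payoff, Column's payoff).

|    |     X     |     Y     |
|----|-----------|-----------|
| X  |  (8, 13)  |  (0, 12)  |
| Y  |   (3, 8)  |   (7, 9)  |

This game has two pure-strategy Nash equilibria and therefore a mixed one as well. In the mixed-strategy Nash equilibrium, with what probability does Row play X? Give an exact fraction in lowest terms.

Row's mix p on X must make Column indifferent between X and Y.
Column's payoff from X: 13p + 8(1−p). From Y: 12p + 9(1−p).
Set equal: 1p = 1(1−p) → p = 1/2.

1/2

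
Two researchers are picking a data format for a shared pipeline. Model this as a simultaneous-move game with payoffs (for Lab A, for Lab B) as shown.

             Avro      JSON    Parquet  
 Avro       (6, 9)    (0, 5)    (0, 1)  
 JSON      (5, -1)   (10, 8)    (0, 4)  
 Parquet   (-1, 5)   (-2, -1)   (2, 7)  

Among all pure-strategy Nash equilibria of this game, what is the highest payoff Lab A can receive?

10

Both Avro is a pure NE (Lab A: 6 ≥ 5; Lab B: 9 ≥ 5). Lab A gets 6.
Both JSON is a pure NE (Lab A: 10 ≥ 0; Lab B: 8 ≥ 4). Lab A gets 10.
Both Parquet is a pure NE (Lab A: 2 ≥ 0; Lab B: 7 ≥ 5). Lab A gets 2.
Every other cell has a profitable deviation for at least one player. Highest of {6, 10, 2} is 10.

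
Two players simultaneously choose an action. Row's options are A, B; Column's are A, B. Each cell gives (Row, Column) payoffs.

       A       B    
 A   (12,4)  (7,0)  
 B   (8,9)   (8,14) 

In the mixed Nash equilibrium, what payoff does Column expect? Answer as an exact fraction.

56/9

Row mixes with probability p on A, chosen so Column is indifferent: 4p + 9(1−p) = 0p + 14(1−p) gives p = 5/9.
Column's expected payoff is 4·5/9 + 9·4/9 = 56/9.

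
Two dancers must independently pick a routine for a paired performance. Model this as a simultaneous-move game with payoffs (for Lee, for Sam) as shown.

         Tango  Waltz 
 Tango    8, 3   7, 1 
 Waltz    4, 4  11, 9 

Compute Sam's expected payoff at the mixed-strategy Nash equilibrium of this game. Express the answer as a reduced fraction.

23/7

Lee mixes with probability p on Tango, chosen so Sam is indifferent: 3p + 4(1−p) = 1p + 9(1−p) gives p = 5/7.
Sam's expected payoff is 3·5/7 + 4·2/7 = 23/7.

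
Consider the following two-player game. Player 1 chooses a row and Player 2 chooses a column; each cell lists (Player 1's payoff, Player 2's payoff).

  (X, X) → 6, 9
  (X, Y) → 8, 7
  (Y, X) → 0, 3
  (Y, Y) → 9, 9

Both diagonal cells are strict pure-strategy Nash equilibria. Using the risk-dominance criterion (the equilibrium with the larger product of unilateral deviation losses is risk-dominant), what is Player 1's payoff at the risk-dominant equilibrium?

At both X: Player 1 loses 6 − 0 = 6 by deviating; Player 2 loses 9 − 7 = 2. Product = 6·2 = 12.
At both Y: Player 1 loses 9 − 8 = 1 by deviating; Player 2 loses 9 − 3 = 6. Product = 1·6 = 6.
12 > 6, so both X is risk-dominant. Player 1's payoff there is 6.

6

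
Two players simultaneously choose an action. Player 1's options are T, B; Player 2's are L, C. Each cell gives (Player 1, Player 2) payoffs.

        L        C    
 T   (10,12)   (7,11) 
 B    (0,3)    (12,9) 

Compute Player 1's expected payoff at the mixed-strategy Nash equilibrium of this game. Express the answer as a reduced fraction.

Player 2 mixes with probability q on L, chosen so Player 1 is indifferent: 10q + 7(1−q) = 0q + 12(1−q) gives q = 1/3.
Player 1's expected payoff (from either row, since indifferent) is 10·1/3 + 7·2/3 = 8.

8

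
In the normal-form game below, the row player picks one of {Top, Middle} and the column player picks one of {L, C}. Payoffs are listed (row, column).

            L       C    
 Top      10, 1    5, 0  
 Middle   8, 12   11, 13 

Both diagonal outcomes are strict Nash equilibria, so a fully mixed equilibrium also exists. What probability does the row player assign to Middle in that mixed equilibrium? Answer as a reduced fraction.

The row player's mix p on Top must make the column player indifferent between L and C.
The column player's payoff from L: 1p + 12(1−p). From C: 0p + 13(1−p).
Set equal: 1p = 1(1−p) → p = 1/2.
Probability on Middle is 1 − 1/2 = 1/2.

1/2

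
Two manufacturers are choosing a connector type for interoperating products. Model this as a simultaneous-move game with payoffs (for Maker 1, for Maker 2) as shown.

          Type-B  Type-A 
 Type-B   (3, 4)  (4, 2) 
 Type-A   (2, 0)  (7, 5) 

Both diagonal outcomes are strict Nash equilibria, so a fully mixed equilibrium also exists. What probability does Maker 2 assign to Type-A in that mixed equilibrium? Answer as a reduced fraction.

Maker 2's mix q on Type-B must make Maker 1 indifferent between Type-B and Type-A.
Maker 1's payoff from Type-B: 3q + 4(1−q). From Type-A: 2q + 7(1−q).
Set equal: 1q = 3(1−q) → q = 3/4.
Probability on Type-A is 1 − 3/4 = 1/4.

1/4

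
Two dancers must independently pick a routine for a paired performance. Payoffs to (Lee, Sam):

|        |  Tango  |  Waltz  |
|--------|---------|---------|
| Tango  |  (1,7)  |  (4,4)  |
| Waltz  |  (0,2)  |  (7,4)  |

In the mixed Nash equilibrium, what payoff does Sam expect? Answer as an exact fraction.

Lee mixes with probability p on Tango, chosen so Sam is indifferent: 7p + 2(1−p) = 4p + 4(1−p) gives p = 2/5.
Sam's expected payoff is 7·2/5 + 2·3/5 = 4.

4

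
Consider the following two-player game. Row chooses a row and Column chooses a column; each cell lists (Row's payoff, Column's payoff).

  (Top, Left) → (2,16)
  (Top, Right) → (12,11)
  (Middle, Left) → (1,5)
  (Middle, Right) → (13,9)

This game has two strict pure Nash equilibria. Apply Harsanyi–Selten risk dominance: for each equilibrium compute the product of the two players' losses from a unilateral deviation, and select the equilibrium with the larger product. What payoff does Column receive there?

16

At (Top, Left): Row loses 2 − 1 = 1 by deviating; Column loses 16 − 11 = 5. Product = 1·5 = 5.
At (Middle, Right): Row loses 13 − 12 = 1 by deviating; Column loses 9 − 5 = 4. Product = 1·4 = 4.
5 > 4, so (Top, Left) is risk-dominant. Column's payoff there is 16.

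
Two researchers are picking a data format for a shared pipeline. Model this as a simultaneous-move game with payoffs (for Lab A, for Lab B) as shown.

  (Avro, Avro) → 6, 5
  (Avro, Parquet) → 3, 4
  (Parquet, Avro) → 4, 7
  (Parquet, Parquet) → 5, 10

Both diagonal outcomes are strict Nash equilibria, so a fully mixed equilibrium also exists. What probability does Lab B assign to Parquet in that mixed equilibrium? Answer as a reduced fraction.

1/2

Lab B's mix q on Avro must make Lab A indifferent between Avro and Parquet.
Lab A's payoff from Avro: 6q + 3(1−q). From Parquet: 4q + 5(1−q).
Set equal: 2q = 2(1−q) → q = 2/4 = 1/2.
Probability on Parquet is 1 − 1/2 = 1/2.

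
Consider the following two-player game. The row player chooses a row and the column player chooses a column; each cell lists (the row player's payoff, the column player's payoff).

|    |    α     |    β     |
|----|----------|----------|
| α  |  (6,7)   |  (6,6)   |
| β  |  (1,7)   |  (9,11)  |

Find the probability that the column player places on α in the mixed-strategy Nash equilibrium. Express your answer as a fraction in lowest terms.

3/8

The column player's mix q on α must make the row player indifferent between α and β.
The row player's payoff from α: 6q + 6(1−q). From β: 1q + 9(1−q).
Set equal: 5q = 3(1−q) → q = 3/8.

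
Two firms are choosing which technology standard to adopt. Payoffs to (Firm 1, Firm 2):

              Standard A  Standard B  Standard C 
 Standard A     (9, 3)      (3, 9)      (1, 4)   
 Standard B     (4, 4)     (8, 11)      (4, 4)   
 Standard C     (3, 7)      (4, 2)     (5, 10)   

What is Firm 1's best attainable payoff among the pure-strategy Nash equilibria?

Both Standard B is a pure NE (Firm 1: 8 ≥ 4; Firm 2: 11 ≥ 4). Firm 1 gets 8.
Both Standard C is a pure NE (Firm 1: 5 ≥ 4; Firm 2: 10 ≥ 7). Firm 1 gets 5.
Every other cell has a profitable deviation for at least one player. Highest of {8, 5} is 8.

8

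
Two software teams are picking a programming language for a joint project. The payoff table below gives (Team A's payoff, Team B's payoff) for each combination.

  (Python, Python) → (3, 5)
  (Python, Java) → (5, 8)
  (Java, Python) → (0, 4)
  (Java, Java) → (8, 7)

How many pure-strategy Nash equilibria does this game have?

Both Java: Team A gets 8 (best alternative 5); Team B gets 7 (best alternative 4). Neither deviates — NE.
Both Python is not a NE: Team B would switch to Java (8 > 5).
No other cell survives both best-response checks, so there is 1 pure NE.

1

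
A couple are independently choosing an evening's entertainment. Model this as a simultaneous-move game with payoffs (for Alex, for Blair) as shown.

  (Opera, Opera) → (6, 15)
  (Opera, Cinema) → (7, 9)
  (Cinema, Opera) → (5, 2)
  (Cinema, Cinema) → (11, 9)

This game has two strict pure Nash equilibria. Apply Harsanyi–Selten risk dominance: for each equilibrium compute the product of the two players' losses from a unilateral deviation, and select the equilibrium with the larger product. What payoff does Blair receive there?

9

At both Opera: Alex loses 6 − 5 = 1 by deviating; Blair loses 15 − 9 = 6. Product = 1·6 = 6.
At both Cinema: Alex loses 11 − 7 = 4 by deviating; Blair loses 9 − 2 = 7. Product = 4·7 = 28.
28 > 6, so both Cinema is risk-dominant. Blair's payoff there is 9.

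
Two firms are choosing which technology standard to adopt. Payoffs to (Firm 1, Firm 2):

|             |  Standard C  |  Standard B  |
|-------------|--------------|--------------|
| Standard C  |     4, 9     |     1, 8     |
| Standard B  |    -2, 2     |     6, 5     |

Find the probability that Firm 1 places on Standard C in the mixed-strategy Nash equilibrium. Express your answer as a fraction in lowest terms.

3/4

Firm 1's mix p on Standard C must make Firm 2 indifferent between Standard C and Standard B.
Firm 2's payoff from Standard C: 9p + 2(1−p). From Standard B: 8p + 5(1−p).
Set equal: 1p = 3(1−p) → p = 3/4.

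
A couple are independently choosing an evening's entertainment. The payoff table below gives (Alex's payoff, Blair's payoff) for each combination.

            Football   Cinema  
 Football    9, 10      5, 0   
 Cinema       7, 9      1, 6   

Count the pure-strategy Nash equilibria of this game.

1

Both Football: Alex gets 9 (best alternative 7); Blair gets 10 (best alternative 0). Neither deviates — NE.
Both Cinema is not a NE: Alex would switch to Football (5 > 1).
No other cell survives both best-response checks, so there is 1 pure NE.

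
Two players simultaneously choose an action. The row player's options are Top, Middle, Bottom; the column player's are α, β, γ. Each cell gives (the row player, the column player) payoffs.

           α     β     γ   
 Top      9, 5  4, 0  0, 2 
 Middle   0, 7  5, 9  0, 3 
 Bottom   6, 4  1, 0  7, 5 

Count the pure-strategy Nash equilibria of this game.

3

(Top, α): the row player gets 9 (best alternative 6); the column player gets 5 (best alternative 2). Neither deviates — NE.
(Middle, β): the row player gets 5 (best alternative 4); the column player gets 9 (best alternative 7). Neither deviates — NE.
(Bottom, γ): the row player gets 7 (best alternative 0); the column player gets 5 (best alternative 4). Neither deviates — NE.
(Middle, α) is not a NE: the row player would switch to Top (9 > 0).
No other cell survives both best-response checks, so there are 3 pure NE.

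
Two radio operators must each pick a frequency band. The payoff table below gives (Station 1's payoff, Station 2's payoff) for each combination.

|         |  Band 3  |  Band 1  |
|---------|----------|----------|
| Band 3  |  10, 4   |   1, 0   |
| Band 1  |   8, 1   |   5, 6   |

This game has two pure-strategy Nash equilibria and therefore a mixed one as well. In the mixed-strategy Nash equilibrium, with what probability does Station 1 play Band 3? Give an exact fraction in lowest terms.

5/9

Station 1's mix p on Band 3 must make Station 2 indifferent between Band 3 and Band 1.
Station 2's payoff from Band 3: 4p + 1(1−p). From Band 1: 0p + 6(1−p).
Set equal: 4p = 5(1−p) → p = 5/9.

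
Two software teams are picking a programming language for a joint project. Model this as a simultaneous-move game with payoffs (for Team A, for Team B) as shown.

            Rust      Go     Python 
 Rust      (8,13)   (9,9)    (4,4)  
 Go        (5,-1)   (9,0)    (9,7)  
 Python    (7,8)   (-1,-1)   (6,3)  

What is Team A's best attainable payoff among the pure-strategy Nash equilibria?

9

Both Rust is a pure NE (Team A: 8 ≥ 7; Team B: 13 ≥ 9). Team A gets 8.
(Go, Python) is a pure NE (Team A: 9 ≥ 6; Team B: 7 ≥ 0). Team A gets 9.
Every other cell has a profitable deviation for at least one player. Highest of {8, 9} is 9.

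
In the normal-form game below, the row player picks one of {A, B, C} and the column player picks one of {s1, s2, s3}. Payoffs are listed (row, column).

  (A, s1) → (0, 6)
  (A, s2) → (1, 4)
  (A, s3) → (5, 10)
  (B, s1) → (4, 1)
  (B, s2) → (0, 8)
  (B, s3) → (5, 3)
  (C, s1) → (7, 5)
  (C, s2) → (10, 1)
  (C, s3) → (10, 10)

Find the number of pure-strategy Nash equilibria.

1

(C, s3): the row player gets 10 (best alternative 5); the column player gets 10 (best alternative 5). Neither deviates — NE.
(A, s1) is not a NE: the row player would switch to C (7 > 0).
No other cell survives both best-response checks, so there is 1 pure NE.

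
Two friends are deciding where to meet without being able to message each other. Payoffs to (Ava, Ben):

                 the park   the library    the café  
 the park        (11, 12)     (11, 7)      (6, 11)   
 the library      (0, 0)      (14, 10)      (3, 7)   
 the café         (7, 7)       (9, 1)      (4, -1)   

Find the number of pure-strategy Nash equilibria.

2

Both the park: Ava gets 11 (best alternative 7); Ben gets 12 (best alternative 11). Neither deviates — NE.
Both the library: Ava gets 14 (best alternative 11); Ben gets 10 (best alternative 7). Neither deviates — NE.
Both the café is not a NE: Ava would switch to the park (6 > 4).
No other cell survives both best-response checks, so there are 2 pure NE.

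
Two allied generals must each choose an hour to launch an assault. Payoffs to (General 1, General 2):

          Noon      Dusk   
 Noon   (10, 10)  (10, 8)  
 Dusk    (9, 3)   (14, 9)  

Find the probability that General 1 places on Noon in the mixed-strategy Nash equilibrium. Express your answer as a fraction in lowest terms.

3/4

General 1's mix p on Noon must make General 2 indifferent between Noon and Dusk.
General 2's payoff from Noon: 10p + 3(1−p). From Dusk: 8p + 9(1−p).
Set equal: 2p = 6(1−p) → p = 6/8 = 3/4.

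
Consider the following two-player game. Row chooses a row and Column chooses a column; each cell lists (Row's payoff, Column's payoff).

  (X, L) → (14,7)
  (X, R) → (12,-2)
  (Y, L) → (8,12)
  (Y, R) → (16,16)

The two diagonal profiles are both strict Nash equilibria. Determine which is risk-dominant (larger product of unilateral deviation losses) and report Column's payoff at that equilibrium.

At (X, L): Row loses 14 − 8 = 6 by deviating; Column loses 7 − (-2) = 9. Product = 6·9 = 54.
At (Y, R): Row loses 16 − 12 = 4 by deviating; Column loses 16 − 12 = 4. Product = 4·4 = 16.
54 > 16, so (X, L) is risk-dominant. Column's payoff there is 7.

7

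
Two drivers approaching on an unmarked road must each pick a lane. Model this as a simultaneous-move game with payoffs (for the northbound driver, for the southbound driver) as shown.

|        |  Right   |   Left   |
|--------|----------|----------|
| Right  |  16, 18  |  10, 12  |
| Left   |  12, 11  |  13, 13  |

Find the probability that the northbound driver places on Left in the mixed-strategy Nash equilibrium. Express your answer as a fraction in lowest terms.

The northbound driver's mix p on Right must make the southbound driver indifferent between Right and Left.
The southbound driver's payoff from Right: 18p + 11(1−p). From Left: 12p + 13(1−p).
Set equal: 6p = 2(1−p) → p = 2/8 = 1/4.
Probability on Left is 1 − 1/4 = 3/4.

3/4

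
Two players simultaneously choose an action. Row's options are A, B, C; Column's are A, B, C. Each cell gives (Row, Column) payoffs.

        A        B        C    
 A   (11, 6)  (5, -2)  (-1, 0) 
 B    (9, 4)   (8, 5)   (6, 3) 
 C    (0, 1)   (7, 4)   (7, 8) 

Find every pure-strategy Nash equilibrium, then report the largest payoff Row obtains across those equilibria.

Both A is a pure NE (Row: 11 ≥ 9; Column: 6 ≥ 0). Row gets 11.
Both B is a pure NE (Row: 8 ≥ 7; Column: 5 ≥ 4). Row gets 8.
Both C is a pure NE (Row: 7 ≥ 6; Column: 8 ≥ 4). Row gets 7.
Every other cell has a profitable deviation for at least one player. Highest of {11, 8, 7} is 11.

11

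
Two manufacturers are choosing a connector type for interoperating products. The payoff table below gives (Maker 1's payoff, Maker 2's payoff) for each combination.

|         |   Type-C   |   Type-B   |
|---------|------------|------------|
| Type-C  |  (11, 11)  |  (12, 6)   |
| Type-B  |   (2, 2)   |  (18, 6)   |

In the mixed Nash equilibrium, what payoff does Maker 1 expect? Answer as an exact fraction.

58/5

Maker 2 mixes with probability q on Type-C, chosen so Maker 1 is indifferent: 11q + 12(1−q) = 2q + 18(1−q) gives q = 2/5.
Maker 1's expected payoff (from either row, since indifferent) is 11·2/5 + 12·3/5 = 58/5.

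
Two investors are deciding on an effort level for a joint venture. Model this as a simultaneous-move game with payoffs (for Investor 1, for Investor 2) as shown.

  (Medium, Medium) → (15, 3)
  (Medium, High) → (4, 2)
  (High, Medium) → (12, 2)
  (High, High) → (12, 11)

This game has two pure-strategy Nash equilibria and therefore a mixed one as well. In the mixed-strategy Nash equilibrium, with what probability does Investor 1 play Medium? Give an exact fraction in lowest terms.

Investor 1's mix p on Medium must make Investor 2 indifferent between Medium and High.
Investor 2's payoff from Medium: 3p + 2(1−p). From High: 2p + 11(1−p).
Set equal: 1p = 9(1−p) → p = 9/10.

9/10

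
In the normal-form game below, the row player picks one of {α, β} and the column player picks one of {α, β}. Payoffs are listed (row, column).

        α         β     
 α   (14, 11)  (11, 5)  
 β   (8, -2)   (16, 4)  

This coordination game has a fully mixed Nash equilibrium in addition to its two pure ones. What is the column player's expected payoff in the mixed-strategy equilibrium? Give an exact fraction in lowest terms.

The row player mixes with probability p on α, chosen so the column player is indifferent: 11p + (-2)(1−p) = 5p + 4(1−p) gives p = 1/2.
The column player's expected payoff is 11·1/2 + (-2)·1/2 = 9/2.

9/2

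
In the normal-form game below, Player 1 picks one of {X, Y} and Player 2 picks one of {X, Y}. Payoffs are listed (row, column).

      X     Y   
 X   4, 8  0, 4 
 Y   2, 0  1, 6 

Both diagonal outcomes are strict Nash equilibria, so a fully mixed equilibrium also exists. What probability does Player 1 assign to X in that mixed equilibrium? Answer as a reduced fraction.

3/5

Player 1's mix p on X must make Player 2 indifferent between X and Y.
Player 2's payoff from X: 8p + 0(1−p). From Y: 4p + 6(1−p).
Set equal: 4p = 6(1−p) → p = 6/10 = 3/5.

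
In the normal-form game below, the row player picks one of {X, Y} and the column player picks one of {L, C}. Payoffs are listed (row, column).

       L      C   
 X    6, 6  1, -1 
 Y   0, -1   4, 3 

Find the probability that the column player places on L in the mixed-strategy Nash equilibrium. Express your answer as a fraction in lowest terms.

The column player's mix q on L must make the row player indifferent between X and Y.
The row player's payoff from X: 6q + 1(1−q). From Y: 0q + 4(1−q).
Set equal: 6q = 3(1−q) → q = 3/9 = 1/3.

1/3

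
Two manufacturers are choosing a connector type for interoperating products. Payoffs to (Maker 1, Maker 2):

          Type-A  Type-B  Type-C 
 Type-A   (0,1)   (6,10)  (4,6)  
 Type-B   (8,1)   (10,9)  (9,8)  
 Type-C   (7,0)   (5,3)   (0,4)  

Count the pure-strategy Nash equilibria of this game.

Both Type-B: Maker 1 gets 10 (best alternative 6); Maker 2 gets 9 (best alternative 8). Neither deviates — NE.
Both Type-A is not a NE: Maker 1 would switch to Type-B (8 > 0).
No other cell survives both best-response checks, so there is 1 pure NE.

1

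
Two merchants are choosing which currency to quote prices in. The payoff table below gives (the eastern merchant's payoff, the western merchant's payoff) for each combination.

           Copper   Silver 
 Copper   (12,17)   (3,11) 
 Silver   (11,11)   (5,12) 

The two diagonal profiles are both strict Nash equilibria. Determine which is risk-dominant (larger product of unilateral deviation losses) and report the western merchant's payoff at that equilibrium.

At both Copper: the eastern merchant loses 12 − 11 = 1 by deviating; the western merchant loses 17 − 11 = 6. Product = 1·6 = 6.
At both Silver: the eastern merchant loses 5 − 3 = 2 by deviating; the western merchant loses 12 − 11 = 1. Product = 2·1 = 2.
6 > 2, so both Copper is risk-dominant. The western merchant's payoff there is 17.

17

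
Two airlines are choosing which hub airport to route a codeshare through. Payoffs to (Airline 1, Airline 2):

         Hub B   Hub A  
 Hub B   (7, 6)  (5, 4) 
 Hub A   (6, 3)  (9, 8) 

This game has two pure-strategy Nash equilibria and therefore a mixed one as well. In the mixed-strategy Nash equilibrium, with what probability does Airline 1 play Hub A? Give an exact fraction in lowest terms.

2/7

Airline 1's mix p on Hub B must make Airline 2 indifferent between Hub B and Hub A.
Airline 2's payoff from Hub B: 6p + 3(1−p). From Hub A: 4p + 8(1−p).
Set equal: 2p = 5(1−p) → p = 5/7.
Probability on Hub A is 1 − 5/7 = 2/7.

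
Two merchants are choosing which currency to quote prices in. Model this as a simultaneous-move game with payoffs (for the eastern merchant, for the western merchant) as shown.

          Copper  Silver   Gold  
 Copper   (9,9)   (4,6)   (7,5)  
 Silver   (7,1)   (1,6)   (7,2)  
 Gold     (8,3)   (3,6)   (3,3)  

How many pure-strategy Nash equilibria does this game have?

Both Copper: the eastern merchant gets 9 (best alternative 8); the western merchant gets 9 (best alternative 6). Neither deviates — NE.
Both Gold is not a NE: the eastern merchant would switch to Copper (7 > 3).
No other cell survives both best-response checks, so there is 1 pure NE.

1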